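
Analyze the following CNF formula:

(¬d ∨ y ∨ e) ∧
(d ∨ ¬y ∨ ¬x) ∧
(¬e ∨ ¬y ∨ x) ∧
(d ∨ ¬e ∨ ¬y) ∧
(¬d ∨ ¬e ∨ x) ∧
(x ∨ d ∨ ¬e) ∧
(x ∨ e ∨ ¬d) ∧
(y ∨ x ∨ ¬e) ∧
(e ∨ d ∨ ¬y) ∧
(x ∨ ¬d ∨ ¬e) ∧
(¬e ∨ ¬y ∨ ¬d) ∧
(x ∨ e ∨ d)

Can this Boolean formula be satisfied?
Yes

Yes, the formula is satisfiable.

One satisfying assignment is: d=False, y=False, x=True, e=True

Verification: With this assignment, all 12 clauses evaluate to true.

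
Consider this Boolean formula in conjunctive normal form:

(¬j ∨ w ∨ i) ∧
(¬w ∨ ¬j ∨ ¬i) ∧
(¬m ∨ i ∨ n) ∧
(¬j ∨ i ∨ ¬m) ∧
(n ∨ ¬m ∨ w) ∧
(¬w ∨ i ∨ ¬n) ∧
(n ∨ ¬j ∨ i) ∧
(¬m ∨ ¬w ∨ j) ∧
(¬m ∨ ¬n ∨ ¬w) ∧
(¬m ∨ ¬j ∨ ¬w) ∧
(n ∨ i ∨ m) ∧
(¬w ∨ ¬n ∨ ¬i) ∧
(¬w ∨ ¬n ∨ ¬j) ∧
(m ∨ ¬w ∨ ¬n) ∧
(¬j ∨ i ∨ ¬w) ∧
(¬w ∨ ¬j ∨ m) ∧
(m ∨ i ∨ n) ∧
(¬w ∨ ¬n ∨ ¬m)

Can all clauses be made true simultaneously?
Yes

Yes, the formula is satisfiable.

One satisfying assignment is: w=False, n=True, m=False, i=False, j=False

Verification: With this assignment, all 18 clauses evaluate to true.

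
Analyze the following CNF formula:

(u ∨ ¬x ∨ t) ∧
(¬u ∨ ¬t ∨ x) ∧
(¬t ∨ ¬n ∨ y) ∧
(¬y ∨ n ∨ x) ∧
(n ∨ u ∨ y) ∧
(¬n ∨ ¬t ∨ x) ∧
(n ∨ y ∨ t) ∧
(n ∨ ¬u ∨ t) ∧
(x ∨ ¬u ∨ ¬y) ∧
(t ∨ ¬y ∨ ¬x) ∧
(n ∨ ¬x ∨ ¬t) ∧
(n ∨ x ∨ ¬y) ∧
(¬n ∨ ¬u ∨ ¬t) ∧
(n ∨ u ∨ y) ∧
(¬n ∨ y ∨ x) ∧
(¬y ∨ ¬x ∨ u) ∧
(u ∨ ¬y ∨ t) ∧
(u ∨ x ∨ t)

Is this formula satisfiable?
Yes

Yes, the formula is satisfiable.

One satisfying assignment is: u=True, t=False, n=True, y=False, x=True

Verification: With this assignment, all 18 clauses evaluate to true.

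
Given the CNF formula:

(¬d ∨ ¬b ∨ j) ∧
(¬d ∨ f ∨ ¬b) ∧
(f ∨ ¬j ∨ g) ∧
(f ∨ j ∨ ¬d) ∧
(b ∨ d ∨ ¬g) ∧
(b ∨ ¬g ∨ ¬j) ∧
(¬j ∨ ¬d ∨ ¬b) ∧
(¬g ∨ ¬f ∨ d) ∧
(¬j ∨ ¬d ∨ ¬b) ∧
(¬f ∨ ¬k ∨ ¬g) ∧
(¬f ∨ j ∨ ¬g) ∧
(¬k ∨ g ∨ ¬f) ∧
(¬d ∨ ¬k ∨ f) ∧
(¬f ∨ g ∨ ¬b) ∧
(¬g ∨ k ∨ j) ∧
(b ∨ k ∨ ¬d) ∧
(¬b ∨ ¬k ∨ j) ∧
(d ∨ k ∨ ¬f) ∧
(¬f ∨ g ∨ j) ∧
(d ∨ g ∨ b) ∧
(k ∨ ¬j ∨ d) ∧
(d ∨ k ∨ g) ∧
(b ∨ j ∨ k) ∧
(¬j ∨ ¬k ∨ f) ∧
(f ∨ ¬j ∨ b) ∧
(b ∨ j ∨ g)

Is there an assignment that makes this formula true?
No

No, the formula is not satisfiable.

No assignment of truth values to the variables can make all 26 clauses true simultaneously.

The formula is UNSAT (unsatisfiable).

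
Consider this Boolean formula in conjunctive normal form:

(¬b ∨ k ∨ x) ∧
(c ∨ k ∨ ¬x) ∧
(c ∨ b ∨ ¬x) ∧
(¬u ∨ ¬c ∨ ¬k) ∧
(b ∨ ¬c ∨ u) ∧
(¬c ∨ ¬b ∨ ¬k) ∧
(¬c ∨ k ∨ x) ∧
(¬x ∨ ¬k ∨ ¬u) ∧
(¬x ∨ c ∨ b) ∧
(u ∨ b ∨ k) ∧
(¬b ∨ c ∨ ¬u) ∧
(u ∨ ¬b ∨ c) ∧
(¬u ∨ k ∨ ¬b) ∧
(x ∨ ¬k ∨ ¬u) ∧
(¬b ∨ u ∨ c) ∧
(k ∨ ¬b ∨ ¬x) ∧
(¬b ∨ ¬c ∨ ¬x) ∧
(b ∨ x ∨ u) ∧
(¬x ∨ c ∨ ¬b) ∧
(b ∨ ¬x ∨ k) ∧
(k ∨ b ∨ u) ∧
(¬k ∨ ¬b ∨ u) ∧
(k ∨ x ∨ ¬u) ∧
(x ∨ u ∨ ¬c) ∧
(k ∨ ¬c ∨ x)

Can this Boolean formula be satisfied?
No

No, the formula is not satisfiable.

No assignment of truth values to the variables can make all 25 clauses true simultaneously.

The formula is UNSAT (unsatisfiable).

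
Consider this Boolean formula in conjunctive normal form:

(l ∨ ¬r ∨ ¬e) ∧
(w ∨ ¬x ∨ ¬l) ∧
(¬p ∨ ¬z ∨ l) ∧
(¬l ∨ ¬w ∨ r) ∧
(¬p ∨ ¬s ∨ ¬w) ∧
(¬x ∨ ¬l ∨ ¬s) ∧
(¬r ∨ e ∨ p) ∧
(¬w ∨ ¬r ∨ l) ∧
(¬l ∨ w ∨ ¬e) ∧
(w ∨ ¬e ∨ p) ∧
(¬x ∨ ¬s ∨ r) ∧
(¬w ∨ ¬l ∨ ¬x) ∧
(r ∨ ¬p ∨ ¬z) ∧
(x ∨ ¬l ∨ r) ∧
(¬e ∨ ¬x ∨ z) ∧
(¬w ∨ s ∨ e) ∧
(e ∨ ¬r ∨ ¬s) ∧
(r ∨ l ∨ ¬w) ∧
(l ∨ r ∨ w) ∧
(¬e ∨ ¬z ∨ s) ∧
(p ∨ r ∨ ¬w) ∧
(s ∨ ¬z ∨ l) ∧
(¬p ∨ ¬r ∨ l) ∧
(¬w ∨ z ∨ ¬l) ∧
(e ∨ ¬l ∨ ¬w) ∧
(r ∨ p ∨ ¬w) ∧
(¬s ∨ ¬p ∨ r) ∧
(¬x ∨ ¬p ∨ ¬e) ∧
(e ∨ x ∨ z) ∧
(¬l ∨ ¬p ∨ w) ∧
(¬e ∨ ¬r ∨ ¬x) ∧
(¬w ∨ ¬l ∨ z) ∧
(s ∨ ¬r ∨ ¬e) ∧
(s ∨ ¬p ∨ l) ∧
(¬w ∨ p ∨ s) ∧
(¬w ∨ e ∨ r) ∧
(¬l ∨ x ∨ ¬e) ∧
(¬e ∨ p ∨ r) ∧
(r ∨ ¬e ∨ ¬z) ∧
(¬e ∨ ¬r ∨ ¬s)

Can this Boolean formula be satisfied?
No

No, the formula is not satisfiable.

No assignment of truth values to the variables can make all 40 clauses true simultaneously.

The formula is UNSAT (unsatisfiable).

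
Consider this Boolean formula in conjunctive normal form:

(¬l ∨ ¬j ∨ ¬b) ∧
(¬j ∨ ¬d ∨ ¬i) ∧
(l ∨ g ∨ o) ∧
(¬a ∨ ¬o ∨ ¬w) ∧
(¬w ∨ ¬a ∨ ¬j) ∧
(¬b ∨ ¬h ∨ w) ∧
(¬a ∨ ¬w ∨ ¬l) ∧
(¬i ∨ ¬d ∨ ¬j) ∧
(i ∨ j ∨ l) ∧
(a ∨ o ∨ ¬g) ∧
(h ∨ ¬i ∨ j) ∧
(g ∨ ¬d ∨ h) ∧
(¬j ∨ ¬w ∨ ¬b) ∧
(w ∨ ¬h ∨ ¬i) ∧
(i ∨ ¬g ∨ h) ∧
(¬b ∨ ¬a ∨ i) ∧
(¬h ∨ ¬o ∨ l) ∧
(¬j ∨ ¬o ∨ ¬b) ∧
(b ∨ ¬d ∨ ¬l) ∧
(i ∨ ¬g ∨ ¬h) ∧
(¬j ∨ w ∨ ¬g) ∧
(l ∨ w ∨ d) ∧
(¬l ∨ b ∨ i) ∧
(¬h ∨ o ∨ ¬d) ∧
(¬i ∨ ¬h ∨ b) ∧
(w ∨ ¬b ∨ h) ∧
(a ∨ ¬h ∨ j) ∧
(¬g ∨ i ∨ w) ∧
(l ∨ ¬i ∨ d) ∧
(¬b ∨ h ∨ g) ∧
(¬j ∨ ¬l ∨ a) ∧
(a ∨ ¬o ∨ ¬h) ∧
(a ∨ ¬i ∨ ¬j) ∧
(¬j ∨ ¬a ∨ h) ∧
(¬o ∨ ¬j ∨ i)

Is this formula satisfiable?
No

No, the formula is not satisfiable.

No assignment of truth values to the variables can make all 35 clauses true simultaneously.

The formula is UNSAT (unsatisfiable).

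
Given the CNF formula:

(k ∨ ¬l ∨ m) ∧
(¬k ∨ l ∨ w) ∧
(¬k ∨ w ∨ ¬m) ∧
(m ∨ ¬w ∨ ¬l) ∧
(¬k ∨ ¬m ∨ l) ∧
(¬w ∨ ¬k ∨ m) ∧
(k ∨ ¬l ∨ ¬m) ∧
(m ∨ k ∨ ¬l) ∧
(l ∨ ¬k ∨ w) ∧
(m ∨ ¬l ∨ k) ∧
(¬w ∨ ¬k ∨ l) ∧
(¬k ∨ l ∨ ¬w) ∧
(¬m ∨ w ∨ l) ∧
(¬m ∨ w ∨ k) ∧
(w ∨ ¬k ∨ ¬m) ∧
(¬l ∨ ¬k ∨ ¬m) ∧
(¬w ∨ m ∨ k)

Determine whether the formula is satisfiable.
Yes

Yes, the formula is satisfiable.

One satisfying assignment is: k=False, l=False, w=False, m=False

Verification: With this assignment, all 17 clauses evaluate to true.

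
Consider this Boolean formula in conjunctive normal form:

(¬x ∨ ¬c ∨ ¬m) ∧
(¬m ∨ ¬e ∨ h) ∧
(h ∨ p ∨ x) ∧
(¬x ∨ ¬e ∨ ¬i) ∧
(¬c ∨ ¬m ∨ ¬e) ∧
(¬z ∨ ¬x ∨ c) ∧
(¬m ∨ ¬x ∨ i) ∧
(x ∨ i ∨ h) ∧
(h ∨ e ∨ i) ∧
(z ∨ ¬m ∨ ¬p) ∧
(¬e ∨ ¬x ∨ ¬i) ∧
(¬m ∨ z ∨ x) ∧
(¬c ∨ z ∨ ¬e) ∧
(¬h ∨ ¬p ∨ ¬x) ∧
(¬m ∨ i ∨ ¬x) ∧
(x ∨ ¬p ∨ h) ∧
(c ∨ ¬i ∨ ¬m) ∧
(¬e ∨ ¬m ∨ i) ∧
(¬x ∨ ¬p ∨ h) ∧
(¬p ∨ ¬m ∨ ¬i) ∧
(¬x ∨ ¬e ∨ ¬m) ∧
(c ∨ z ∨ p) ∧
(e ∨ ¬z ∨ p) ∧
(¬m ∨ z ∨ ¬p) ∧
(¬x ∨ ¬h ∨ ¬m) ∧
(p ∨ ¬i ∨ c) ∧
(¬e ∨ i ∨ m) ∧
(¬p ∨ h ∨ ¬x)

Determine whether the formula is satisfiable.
Yes

Yes, the formula is satisfiable.

One satisfying assignment is: x=False, h=True, i=False, e=False, p=False, c=True, z=False, m=False

Verification: With this assignment, all 28 clauses evaluate to true.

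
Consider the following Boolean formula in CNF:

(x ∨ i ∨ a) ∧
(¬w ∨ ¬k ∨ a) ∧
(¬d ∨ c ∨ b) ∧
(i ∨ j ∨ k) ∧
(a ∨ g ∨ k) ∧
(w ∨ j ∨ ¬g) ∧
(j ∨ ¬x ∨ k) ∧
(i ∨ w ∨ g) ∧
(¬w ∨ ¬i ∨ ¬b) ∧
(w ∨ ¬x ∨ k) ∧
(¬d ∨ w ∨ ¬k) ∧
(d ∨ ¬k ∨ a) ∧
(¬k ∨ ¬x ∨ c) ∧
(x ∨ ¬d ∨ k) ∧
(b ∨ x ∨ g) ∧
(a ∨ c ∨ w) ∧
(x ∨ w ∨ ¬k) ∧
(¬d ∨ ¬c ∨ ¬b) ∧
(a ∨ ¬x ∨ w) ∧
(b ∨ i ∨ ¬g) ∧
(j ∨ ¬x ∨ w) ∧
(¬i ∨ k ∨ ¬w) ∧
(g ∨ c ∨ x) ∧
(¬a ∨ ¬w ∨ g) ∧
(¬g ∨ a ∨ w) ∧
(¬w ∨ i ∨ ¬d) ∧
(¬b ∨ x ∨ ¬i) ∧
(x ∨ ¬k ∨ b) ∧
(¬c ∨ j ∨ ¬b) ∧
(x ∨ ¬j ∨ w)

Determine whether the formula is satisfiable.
Yes

Yes, the formula is satisfiable.

One satisfying assignment is: x=True, w=False, i=True, g=False, j=True, d=False, a=True, c=True, b=False, k=True

Verification: With this assignment, all 30 clauses evaluate to true.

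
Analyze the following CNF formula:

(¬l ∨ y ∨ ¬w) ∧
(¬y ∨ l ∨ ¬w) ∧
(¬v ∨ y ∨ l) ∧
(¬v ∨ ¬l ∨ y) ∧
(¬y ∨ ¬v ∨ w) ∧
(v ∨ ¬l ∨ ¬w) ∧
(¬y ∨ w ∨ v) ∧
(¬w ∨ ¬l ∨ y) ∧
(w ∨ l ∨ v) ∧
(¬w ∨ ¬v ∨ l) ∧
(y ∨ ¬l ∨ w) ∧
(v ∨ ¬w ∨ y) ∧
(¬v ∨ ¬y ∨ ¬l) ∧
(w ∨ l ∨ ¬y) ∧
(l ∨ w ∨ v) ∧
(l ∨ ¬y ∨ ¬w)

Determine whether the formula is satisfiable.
No

No, the formula is not satisfiable.

No assignment of truth values to the variables can make all 16 clauses true simultaneously.

The formula is UNSAT (unsatisfiable).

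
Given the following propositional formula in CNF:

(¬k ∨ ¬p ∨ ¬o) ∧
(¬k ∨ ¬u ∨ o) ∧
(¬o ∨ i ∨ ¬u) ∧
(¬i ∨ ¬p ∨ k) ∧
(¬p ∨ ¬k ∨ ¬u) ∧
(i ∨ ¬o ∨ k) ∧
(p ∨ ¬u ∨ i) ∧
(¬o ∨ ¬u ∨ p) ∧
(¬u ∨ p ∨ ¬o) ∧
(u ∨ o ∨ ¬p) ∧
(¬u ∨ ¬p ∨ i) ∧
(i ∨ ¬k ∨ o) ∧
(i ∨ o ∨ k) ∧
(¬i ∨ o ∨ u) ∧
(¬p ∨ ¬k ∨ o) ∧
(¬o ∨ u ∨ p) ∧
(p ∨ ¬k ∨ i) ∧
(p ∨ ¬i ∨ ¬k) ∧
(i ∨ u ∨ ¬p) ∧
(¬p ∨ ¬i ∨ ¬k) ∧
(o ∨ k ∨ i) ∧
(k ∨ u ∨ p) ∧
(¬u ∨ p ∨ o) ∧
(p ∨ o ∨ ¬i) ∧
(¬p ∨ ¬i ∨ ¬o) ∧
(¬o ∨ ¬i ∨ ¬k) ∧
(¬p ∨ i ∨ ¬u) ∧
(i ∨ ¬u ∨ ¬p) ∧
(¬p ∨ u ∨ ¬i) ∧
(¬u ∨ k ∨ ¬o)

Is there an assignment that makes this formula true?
No

No, the formula is not satisfiable.

No assignment of truth values to the variables can make all 30 clauses true simultaneously.

The formula is UNSAT (unsatisfiable).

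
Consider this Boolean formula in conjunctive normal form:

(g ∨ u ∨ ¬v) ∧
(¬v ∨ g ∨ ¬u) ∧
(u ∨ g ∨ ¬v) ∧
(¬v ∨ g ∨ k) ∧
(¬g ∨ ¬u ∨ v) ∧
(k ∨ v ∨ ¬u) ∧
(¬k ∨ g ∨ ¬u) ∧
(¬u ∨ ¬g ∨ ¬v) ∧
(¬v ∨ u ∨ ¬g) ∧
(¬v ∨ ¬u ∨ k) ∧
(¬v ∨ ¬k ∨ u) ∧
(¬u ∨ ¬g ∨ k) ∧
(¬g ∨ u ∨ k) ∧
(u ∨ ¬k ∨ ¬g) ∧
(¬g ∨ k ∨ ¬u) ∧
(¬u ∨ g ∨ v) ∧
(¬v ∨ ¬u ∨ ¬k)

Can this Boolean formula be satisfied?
Yes

Yes, the formula is satisfiable.

One satisfying assignment is: k=False, g=False, u=False, v=False

Verification: With this assignment, all 17 clauses evaluate to true.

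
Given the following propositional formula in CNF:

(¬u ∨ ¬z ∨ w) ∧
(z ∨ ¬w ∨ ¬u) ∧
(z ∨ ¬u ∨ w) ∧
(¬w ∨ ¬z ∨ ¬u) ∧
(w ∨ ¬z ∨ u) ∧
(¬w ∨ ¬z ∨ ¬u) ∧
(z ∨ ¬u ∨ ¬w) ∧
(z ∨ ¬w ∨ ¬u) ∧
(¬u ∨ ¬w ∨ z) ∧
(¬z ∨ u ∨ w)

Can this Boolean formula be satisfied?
Yes

Yes, the formula is satisfiable.

One satisfying assignment is: u=False, w=False, z=False

Verification: With this assignment, all 10 clauses evaluate to true.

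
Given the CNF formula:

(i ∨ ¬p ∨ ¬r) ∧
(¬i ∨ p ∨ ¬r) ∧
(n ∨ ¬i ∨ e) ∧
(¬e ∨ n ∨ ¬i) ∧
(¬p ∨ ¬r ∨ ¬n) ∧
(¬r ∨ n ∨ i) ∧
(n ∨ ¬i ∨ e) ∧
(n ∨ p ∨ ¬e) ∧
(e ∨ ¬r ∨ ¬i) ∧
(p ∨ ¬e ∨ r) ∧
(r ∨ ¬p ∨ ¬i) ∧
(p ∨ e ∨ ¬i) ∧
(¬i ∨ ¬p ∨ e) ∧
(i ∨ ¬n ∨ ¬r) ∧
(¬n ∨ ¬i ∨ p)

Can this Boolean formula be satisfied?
Yes

Yes, the formula is satisfiable.

One satisfying assignment is: i=False, e=False, r=False, n=False, p=False

Verification: With this assignment, all 15 clauses evaluate to true.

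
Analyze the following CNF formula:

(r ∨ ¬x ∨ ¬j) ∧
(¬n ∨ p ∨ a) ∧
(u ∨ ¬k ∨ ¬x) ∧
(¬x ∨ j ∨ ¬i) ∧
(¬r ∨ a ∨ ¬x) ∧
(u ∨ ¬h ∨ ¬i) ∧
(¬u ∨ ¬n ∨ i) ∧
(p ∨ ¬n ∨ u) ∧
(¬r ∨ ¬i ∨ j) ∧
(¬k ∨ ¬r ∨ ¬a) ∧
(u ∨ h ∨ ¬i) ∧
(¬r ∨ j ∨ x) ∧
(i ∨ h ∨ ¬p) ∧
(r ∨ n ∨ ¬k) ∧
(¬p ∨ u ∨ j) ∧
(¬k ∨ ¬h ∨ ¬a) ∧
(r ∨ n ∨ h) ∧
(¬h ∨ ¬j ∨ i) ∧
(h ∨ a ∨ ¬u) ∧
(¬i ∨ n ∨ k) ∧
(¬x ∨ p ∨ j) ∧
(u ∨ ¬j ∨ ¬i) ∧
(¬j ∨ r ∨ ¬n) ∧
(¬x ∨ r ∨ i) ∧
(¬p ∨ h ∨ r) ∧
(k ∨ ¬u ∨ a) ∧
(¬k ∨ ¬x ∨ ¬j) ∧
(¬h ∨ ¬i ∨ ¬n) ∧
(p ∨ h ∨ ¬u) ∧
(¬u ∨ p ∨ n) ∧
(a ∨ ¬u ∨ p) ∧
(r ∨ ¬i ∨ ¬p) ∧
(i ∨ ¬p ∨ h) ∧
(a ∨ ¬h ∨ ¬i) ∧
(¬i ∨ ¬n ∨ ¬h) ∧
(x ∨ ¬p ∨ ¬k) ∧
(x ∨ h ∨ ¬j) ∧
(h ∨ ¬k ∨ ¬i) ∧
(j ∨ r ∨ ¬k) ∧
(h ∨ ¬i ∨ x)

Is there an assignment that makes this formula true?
Yes

Yes, the formula is satisfiable.

One satisfying assignment is: i=False, x=True, k=False, u=False, n=False, h=False, r=True, p=False, j=True, a=True

Verification: With this assignment, all 40 clauses evaluate to true.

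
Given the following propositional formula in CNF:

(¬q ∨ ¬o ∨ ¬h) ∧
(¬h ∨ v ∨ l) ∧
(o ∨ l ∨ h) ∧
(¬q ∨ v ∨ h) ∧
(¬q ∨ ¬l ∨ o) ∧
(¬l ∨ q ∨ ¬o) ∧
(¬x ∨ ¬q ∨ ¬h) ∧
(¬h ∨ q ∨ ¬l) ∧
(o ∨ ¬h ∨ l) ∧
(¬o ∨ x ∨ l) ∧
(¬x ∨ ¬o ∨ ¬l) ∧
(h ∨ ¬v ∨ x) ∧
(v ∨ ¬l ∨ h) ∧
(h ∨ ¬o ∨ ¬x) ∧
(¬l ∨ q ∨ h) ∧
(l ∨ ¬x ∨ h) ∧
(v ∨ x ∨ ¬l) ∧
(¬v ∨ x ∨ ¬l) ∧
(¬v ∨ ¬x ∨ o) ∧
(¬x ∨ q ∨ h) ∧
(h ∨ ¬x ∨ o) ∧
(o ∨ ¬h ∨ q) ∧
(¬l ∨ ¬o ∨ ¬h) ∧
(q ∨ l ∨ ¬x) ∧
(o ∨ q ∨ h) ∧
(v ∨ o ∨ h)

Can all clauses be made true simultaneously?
No

No, the formula is not satisfiable.

No assignment of truth values to the variables can make all 26 clauses true simultaneously.

The formula is UNSAT (unsatisfiable).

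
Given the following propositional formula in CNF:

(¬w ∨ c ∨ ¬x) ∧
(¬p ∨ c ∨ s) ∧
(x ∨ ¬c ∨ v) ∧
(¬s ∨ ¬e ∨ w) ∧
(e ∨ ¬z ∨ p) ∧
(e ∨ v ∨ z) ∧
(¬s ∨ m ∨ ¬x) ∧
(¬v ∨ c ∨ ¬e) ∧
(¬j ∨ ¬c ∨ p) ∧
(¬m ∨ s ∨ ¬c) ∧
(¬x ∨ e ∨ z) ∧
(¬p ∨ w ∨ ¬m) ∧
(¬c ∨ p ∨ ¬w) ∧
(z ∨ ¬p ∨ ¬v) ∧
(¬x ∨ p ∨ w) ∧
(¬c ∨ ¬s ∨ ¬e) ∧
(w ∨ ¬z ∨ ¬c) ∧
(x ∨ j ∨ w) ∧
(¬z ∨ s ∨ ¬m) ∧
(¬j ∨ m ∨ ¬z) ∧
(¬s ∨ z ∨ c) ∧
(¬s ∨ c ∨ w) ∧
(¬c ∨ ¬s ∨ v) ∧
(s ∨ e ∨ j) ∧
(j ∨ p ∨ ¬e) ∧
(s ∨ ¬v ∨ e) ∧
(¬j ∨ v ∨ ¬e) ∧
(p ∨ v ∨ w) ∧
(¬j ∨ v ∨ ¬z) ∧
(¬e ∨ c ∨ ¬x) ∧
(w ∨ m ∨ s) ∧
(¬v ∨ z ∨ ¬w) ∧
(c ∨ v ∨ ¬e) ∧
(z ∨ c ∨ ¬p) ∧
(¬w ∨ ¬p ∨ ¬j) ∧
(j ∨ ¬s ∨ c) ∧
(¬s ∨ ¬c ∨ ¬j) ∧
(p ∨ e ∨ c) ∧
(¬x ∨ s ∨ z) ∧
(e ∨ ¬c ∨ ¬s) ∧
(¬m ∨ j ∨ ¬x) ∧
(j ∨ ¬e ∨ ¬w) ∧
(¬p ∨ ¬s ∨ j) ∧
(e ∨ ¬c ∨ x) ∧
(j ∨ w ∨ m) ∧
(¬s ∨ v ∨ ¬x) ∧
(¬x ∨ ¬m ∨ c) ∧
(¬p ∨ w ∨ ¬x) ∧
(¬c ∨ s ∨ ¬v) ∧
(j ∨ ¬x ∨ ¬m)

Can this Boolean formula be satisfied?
No

No, the formula is not satisfiable.

No assignment of truth values to the variables can make all 50 clauses true simultaneously.

The formula is UNSAT (unsatisfiable).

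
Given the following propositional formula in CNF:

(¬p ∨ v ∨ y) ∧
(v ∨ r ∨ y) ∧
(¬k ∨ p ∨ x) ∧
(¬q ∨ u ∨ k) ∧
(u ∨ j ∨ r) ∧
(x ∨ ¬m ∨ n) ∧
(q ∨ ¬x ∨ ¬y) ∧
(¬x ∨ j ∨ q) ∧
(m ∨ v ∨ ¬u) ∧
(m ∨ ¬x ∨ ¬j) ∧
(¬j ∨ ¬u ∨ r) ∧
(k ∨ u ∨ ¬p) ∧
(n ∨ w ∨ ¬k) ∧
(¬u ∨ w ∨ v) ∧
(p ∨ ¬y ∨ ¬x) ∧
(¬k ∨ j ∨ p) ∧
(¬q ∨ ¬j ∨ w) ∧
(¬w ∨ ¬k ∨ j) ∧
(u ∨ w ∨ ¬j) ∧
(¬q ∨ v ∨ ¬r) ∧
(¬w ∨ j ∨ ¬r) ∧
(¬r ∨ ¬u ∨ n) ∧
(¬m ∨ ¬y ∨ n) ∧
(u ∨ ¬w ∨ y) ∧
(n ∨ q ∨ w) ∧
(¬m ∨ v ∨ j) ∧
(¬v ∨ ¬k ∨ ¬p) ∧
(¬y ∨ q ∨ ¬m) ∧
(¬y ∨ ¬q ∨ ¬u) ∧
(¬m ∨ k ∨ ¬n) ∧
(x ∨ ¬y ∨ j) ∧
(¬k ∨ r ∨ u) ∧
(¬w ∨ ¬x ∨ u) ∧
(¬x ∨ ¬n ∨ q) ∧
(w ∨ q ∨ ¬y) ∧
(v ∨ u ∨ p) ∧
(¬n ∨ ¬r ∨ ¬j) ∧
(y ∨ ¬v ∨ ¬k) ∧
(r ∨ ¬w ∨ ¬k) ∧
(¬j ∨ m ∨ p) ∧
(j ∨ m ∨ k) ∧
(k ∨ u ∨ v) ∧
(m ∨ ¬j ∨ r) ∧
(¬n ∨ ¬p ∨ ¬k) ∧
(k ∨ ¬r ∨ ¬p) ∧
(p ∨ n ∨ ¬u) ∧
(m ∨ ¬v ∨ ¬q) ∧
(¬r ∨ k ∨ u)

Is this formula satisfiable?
Yes

Yes, the formula is satisfiable.

One satisfying assignment is: w=False, k=False, m=True, q=True, y=False, v=True, u=True, x=True, p=True, j=False, n=False, r=False

Verification: With this assignment, all 48 clauses evaluate to true.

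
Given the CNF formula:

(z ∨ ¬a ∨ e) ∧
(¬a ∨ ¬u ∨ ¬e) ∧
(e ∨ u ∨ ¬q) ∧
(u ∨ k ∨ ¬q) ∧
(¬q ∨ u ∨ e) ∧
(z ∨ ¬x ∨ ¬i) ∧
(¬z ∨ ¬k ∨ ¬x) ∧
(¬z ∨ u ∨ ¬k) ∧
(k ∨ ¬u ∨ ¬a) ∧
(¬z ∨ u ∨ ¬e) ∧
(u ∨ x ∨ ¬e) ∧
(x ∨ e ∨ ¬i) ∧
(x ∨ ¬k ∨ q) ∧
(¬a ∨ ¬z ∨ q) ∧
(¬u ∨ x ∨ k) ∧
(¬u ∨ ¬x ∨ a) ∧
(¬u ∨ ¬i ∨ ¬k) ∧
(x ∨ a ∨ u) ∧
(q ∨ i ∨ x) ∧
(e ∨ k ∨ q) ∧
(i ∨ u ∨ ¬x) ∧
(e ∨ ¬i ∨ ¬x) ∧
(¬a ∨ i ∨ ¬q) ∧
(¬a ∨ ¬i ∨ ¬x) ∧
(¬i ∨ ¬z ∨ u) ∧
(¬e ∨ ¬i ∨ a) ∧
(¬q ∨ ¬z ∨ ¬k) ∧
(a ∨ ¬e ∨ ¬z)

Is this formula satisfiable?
Yes

Yes, the formula is satisfiable.

One satisfying assignment is: e=False, k=True, q=True, a=False, i=False, z=False, u=True, x=False

Verification: With this assignment, all 28 clauses evaluate to true.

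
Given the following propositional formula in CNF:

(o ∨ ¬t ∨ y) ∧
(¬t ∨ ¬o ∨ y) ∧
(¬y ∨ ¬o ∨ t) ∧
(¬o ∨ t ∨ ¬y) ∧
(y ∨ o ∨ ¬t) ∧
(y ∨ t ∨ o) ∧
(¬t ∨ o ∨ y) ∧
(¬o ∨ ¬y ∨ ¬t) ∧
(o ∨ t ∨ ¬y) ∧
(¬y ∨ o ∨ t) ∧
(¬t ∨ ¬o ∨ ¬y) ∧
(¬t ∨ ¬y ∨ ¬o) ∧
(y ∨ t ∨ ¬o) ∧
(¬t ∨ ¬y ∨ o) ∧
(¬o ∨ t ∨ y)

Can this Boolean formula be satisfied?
No

No, the formula is not satisfiable.

No assignment of truth values to the variables can make all 15 clauses true simultaneously.

The formula is UNSAT (unsatisfiable).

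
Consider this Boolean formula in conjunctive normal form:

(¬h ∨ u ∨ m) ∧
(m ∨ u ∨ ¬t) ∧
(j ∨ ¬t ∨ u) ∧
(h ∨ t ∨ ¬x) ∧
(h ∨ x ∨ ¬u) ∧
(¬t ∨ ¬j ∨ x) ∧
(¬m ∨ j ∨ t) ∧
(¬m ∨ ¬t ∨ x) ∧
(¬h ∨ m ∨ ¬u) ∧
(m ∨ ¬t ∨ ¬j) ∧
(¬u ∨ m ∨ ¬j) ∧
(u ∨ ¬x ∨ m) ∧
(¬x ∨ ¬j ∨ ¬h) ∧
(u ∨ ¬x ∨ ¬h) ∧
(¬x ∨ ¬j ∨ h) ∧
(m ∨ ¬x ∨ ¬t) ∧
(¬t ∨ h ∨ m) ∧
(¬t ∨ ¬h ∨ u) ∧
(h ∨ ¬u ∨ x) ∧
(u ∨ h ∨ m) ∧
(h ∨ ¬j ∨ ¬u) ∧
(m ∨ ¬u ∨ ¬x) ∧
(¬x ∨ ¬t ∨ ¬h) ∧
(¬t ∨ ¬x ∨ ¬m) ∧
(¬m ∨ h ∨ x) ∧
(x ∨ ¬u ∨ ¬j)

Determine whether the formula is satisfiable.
Yes

Yes, the formula is satisfiable.

One satisfying assignment is: h=True, m=True, t=False, u=False, x=False, j=True

Verification: With this assignment, all 26 clauses evaluate to true.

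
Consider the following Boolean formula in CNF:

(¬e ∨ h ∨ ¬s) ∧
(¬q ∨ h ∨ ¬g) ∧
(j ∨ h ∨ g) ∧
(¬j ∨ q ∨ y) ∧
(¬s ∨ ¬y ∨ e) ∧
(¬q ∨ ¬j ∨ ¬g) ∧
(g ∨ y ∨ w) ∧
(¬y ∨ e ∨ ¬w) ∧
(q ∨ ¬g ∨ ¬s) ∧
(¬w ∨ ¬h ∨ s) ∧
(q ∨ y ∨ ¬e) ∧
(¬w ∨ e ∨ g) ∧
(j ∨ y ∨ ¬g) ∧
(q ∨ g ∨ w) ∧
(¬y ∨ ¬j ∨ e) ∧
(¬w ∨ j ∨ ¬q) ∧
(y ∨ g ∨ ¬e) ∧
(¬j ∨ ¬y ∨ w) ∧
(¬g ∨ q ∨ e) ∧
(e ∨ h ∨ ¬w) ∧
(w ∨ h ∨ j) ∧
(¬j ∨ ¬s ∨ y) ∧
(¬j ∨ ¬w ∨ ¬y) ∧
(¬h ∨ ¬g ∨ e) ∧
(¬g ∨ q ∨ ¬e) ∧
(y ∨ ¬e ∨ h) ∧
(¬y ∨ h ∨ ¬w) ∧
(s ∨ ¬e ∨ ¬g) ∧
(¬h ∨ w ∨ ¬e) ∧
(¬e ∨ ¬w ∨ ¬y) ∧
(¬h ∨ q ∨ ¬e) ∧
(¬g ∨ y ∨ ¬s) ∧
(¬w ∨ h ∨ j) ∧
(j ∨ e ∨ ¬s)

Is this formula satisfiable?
Yes

Yes, the formula is satisfiable.

One satisfying assignment is: s=False, q=True, g=False, h=True, e=False, j=False, y=True, w=False

Verification: With this assignment, all 34 clauses evaluate to true.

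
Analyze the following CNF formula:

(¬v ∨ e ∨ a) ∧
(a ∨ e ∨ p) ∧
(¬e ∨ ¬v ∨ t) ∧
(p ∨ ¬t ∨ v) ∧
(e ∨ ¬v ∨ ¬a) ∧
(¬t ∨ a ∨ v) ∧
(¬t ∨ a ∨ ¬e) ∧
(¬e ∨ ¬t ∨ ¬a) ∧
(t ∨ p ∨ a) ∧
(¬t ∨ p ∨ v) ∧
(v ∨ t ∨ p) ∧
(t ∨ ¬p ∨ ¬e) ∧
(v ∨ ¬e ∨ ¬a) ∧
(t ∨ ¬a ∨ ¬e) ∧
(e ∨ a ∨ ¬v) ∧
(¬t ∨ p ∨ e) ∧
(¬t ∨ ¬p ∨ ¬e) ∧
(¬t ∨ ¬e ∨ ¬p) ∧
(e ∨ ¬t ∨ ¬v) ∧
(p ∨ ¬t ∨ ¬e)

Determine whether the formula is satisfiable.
Yes

Yes, the formula is satisfiable.

One satisfying assignment is: v=False, p=True, a=False, e=False, t=False

Verification: With this assignment, all 20 clauses evaluate to true.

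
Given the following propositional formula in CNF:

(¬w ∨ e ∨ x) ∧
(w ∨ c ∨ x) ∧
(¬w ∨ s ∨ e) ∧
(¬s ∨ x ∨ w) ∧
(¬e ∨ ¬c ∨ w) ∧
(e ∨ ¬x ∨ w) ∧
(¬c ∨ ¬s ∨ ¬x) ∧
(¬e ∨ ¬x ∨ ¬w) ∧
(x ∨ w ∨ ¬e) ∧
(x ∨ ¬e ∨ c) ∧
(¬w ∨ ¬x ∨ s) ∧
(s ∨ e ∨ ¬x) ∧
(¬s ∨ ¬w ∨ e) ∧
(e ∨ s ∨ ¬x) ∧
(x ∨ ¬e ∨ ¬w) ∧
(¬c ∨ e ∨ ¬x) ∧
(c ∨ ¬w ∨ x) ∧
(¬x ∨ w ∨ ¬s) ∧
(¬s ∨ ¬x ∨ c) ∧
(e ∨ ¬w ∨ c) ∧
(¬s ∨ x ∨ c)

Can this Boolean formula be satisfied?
Yes

Yes, the formula is satisfiable.

One satisfying assignment is: c=False, x=True, e=True, s=False, w=False

Verification: With this assignment, all 21 clauses evaluate to true.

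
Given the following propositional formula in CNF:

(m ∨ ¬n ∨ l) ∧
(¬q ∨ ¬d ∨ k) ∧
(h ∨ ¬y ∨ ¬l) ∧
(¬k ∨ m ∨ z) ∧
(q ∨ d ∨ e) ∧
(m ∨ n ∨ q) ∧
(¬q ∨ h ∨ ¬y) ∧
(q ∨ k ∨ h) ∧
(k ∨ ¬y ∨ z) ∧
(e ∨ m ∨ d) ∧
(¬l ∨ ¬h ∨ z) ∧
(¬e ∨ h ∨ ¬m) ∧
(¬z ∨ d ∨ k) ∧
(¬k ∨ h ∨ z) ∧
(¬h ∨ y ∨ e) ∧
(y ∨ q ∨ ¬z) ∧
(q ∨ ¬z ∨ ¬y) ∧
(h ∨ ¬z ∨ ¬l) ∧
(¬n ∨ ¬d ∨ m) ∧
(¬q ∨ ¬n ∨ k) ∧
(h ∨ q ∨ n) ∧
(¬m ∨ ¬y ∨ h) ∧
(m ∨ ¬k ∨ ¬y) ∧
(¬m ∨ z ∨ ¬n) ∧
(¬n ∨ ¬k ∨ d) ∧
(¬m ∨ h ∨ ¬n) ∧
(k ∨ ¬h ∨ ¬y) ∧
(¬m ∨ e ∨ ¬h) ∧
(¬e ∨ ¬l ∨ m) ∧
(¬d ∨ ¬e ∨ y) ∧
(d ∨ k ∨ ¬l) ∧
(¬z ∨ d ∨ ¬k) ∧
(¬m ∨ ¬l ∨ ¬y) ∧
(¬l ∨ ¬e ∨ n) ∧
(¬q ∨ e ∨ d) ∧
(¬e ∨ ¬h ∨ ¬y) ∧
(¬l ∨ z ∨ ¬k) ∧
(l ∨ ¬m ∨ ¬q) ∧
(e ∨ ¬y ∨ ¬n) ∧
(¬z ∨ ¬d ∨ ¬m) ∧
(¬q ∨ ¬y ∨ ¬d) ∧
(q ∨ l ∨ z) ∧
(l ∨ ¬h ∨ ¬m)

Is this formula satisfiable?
Yes

Yes, the formula is satisfiable.

One satisfying assignment is: k=True, e=False, y=False, z=True, l=False, m=False, h=False, q=True, n=False, d=True

Verification: With this assignment, all 43 clauses evaluate to true.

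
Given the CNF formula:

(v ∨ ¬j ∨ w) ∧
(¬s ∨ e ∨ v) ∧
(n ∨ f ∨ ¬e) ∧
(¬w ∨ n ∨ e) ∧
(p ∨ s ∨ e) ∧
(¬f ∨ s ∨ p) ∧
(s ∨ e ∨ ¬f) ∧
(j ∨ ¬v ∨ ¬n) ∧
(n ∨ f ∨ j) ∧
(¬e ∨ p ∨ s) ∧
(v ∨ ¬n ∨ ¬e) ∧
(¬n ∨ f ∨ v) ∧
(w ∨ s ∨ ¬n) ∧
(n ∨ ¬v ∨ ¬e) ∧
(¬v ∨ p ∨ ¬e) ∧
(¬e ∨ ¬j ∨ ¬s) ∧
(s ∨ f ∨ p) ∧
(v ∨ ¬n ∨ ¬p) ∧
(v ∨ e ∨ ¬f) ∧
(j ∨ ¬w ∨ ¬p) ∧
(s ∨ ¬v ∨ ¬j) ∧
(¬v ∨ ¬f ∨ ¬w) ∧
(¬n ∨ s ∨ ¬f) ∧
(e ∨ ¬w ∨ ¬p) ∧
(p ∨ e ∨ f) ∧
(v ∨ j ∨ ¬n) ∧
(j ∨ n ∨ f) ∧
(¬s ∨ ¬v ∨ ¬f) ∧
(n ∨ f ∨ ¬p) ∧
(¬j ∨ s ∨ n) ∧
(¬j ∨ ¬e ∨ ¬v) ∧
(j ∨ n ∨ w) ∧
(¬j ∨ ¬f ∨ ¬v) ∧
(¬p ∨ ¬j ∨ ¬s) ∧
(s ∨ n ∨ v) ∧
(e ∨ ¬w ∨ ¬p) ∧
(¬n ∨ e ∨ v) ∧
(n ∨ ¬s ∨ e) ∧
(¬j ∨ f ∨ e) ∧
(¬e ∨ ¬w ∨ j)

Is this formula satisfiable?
No

No, the formula is not satisfiable.

No assignment of truth values to the variables can make all 40 clauses true simultaneously.

The formula is UNSAT (unsatisfiable).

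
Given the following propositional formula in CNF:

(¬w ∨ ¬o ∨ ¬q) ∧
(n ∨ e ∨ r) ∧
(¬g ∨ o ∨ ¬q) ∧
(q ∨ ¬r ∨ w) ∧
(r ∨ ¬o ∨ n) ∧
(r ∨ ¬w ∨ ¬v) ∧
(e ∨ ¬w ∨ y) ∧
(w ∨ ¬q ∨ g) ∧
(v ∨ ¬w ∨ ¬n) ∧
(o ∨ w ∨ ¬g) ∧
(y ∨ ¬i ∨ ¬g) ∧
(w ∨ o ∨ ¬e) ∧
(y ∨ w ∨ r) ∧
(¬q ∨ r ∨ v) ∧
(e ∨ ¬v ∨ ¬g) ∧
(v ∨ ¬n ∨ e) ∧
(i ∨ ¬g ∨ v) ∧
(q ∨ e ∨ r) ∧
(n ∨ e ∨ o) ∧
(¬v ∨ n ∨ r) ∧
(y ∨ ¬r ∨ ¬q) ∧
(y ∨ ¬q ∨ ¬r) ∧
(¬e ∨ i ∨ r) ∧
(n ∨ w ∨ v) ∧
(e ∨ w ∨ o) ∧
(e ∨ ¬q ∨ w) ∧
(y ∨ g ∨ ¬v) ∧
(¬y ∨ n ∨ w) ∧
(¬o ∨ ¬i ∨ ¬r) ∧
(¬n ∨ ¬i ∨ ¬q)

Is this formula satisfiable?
Yes

Yes, the formula is satisfiable.

One satisfying assignment is: q=False, r=True, v=False, e=True, y=False, o=False, i=False, n=False, w=True, g=False

Verification: With this assignment, all 30 clauses evaluate to true.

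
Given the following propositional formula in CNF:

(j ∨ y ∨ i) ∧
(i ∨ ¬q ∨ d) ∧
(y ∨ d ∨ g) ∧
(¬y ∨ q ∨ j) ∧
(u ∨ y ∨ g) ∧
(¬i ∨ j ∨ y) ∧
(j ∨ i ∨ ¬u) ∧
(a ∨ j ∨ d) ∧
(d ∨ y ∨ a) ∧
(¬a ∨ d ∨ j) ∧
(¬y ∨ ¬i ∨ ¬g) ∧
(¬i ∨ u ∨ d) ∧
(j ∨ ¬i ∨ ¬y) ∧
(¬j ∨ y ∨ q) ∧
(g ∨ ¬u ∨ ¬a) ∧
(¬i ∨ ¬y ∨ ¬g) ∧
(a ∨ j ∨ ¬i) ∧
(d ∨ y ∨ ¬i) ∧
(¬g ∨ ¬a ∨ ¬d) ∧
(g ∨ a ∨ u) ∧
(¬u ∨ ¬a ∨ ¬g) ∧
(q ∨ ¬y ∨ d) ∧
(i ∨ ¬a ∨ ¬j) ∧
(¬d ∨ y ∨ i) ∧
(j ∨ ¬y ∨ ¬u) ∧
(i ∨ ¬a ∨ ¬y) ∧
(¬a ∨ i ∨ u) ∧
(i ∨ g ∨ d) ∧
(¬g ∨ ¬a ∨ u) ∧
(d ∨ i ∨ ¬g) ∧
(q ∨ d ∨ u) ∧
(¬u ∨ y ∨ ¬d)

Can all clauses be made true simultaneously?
Yes

Yes, the formula is satisfiable.

One satisfying assignment is: y=True, i=False, q=False, a=False, j=True, u=True, g=False, d=True

Verification: With this assignment, all 32 clauses evaluate to true.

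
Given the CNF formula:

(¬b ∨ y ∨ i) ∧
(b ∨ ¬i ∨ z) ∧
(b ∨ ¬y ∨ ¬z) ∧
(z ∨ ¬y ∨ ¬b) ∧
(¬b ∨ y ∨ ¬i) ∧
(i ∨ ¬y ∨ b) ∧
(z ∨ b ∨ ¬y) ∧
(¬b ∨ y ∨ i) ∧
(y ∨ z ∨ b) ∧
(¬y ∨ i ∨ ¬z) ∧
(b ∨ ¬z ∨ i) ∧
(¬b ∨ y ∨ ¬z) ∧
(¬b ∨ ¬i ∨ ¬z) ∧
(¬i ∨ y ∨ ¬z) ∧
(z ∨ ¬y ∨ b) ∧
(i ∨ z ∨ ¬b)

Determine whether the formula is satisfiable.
No

No, the formula is not satisfiable.

No assignment of truth values to the variables can make all 16 clauses true simultaneously.

The formula is UNSAT (unsatisfiable).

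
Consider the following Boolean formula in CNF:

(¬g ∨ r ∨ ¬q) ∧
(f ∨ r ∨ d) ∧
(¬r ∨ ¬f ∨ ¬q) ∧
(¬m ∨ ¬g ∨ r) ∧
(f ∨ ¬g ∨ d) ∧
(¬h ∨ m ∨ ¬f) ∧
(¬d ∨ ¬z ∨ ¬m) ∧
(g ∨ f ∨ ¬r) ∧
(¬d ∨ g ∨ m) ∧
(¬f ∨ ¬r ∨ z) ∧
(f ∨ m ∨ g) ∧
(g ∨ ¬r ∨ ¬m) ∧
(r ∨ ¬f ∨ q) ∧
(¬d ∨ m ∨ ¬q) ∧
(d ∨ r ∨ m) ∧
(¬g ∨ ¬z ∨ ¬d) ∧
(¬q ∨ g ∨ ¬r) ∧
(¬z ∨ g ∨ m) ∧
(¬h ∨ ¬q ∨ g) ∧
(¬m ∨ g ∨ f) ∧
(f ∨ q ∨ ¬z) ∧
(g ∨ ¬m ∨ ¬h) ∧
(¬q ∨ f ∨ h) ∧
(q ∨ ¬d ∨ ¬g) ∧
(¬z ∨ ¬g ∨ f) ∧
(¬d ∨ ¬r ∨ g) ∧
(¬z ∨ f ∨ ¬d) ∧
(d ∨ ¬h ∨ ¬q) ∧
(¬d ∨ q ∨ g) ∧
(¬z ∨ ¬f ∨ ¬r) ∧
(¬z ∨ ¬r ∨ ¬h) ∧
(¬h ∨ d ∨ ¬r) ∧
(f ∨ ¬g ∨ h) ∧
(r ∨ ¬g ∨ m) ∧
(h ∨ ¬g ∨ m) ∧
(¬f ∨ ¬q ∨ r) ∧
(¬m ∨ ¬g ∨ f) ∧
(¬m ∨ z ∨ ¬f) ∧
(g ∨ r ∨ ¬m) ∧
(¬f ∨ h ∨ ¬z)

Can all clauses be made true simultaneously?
No

No, the formula is not satisfiable.

No assignment of truth values to the variables can make all 40 clauses true simultaneously.

The formula is UNSAT (unsatisfiable).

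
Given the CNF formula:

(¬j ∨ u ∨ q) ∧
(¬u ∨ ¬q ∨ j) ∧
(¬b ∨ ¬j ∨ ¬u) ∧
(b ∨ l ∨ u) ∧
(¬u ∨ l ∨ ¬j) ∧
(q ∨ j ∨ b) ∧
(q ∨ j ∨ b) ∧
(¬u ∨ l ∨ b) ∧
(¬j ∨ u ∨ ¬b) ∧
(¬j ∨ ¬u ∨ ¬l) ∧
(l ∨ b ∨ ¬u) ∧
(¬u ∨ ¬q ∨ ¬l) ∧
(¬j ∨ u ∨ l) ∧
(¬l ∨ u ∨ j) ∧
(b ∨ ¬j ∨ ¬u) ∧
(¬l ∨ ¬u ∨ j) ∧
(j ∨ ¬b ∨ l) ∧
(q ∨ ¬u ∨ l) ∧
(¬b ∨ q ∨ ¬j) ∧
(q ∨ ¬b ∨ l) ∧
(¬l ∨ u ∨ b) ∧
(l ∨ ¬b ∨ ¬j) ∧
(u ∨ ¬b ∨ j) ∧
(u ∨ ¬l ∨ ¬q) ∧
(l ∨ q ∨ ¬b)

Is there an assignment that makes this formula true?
No

No, the formula is not satisfiable.

No assignment of truth values to the variables can make all 25 clauses true simultaneously.

The formula is UNSAT (unsatisfiable).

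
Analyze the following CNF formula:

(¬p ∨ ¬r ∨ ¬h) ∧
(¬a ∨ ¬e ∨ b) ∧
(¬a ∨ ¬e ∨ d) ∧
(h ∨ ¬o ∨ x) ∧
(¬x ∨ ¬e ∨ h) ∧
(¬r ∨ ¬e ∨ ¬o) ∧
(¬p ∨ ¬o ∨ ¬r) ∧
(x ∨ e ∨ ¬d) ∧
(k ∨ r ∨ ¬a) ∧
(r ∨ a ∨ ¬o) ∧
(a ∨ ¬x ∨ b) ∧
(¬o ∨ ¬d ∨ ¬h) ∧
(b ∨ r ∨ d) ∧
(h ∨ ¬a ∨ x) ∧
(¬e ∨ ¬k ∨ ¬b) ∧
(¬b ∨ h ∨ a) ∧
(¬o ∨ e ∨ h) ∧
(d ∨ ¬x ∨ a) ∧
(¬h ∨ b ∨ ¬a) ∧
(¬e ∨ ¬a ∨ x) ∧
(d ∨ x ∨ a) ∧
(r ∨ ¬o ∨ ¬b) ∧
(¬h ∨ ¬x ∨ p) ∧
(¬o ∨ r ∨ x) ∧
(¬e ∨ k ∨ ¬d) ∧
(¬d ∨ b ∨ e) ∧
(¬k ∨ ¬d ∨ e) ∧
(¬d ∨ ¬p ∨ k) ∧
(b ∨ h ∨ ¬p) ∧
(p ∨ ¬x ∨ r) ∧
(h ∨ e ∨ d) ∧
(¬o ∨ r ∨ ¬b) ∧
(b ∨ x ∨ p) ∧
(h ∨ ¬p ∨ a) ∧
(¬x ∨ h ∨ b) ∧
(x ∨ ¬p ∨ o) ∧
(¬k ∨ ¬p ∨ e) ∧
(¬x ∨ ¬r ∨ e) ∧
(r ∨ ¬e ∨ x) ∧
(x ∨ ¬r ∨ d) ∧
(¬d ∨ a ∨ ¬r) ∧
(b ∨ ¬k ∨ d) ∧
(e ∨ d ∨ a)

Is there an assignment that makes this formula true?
Yes

Yes, the formula is satisfiable.

One satisfying assignment is: b=True, o=False, p=False, a=True, r=False, k=True, e=False, x=False, h=True, d=False

Verification: With this assignment, all 43 clauses evaluate to true.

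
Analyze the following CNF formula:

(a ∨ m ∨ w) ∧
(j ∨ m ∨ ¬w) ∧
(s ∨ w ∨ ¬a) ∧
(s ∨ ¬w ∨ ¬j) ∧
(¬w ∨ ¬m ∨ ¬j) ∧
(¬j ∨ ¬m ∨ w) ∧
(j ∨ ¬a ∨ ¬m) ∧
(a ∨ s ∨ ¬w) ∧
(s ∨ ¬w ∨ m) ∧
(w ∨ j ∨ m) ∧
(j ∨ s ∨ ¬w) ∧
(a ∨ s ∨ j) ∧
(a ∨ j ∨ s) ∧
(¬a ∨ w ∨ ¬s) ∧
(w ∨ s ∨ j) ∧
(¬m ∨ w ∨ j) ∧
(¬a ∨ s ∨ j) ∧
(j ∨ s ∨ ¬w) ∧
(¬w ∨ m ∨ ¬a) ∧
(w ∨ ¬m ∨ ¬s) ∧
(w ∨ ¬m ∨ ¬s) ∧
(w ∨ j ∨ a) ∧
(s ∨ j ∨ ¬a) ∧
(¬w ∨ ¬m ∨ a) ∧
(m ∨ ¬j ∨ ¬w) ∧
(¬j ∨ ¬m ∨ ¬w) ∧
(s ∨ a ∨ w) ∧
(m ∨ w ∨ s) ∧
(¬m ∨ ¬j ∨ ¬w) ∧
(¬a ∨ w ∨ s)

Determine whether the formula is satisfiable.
No

No, the formula is not satisfiable.

No assignment of truth values to the variables can make all 30 clauses true simultaneously.

The formula is UNSAT (unsatisfiable).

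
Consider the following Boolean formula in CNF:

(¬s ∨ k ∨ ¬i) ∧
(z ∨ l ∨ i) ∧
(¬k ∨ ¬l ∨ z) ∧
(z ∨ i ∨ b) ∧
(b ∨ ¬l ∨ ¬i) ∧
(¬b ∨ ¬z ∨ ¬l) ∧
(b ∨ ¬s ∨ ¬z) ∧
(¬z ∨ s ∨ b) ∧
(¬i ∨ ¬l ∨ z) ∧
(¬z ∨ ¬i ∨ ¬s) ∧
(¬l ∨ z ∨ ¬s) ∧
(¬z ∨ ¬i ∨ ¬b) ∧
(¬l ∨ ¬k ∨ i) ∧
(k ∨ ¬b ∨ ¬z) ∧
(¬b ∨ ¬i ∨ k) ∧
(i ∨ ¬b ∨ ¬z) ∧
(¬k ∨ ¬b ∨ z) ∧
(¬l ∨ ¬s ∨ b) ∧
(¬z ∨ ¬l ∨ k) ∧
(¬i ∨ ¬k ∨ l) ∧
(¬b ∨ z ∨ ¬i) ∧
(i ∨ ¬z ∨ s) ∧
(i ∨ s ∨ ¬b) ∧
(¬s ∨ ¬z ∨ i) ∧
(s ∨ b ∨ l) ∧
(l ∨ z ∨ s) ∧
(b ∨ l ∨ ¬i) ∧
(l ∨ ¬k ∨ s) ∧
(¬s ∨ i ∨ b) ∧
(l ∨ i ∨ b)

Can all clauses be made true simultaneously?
No

No, the formula is not satisfiable.

No assignment of truth values to the variables can make all 30 clauses true simultaneously.

The formula is UNSAT (unsatisfiable).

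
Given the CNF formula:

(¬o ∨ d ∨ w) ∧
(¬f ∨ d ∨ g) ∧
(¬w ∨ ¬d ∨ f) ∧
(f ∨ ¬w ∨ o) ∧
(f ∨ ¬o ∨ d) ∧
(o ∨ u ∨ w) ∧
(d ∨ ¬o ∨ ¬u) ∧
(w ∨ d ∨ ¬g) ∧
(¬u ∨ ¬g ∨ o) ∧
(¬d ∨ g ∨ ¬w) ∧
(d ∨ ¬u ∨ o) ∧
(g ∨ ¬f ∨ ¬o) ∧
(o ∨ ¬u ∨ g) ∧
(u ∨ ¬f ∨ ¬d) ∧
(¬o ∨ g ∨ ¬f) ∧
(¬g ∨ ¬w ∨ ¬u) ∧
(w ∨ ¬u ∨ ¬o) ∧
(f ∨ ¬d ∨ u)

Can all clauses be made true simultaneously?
Yes

Yes, the formula is satisfiable.

One satisfying assignment is: f=True, d=False, g=True, o=False, w=True, u=False

Verification: With this assignment, all 18 clauses evaluate to true.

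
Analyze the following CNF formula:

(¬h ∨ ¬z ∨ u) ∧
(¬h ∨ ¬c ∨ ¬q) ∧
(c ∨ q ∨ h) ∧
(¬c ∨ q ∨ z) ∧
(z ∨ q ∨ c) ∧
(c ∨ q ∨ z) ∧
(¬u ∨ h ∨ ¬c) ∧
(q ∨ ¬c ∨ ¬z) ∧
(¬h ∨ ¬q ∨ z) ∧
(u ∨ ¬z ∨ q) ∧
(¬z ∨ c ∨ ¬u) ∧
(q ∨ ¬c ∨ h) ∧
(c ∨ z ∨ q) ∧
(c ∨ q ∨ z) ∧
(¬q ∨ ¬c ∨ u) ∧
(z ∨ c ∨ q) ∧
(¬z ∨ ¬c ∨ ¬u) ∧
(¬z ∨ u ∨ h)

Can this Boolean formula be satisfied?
Yes

Yes, the formula is satisfiable.

One satisfying assignment is: c=False, q=True, h=False, z=False, u=False

Verification: With this assignment, all 18 clauses evaluate to true.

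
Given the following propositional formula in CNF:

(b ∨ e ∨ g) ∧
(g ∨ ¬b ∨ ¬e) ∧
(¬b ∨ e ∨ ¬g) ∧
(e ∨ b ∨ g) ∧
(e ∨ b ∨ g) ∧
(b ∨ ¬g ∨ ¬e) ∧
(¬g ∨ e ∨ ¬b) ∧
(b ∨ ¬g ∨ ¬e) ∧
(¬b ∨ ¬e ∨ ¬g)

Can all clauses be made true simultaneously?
Yes

Yes, the formula is satisfiable.

One satisfying assignment is: g=False, e=False, b=True

Verification: With this assignment, all 9 clauses evaluate to true.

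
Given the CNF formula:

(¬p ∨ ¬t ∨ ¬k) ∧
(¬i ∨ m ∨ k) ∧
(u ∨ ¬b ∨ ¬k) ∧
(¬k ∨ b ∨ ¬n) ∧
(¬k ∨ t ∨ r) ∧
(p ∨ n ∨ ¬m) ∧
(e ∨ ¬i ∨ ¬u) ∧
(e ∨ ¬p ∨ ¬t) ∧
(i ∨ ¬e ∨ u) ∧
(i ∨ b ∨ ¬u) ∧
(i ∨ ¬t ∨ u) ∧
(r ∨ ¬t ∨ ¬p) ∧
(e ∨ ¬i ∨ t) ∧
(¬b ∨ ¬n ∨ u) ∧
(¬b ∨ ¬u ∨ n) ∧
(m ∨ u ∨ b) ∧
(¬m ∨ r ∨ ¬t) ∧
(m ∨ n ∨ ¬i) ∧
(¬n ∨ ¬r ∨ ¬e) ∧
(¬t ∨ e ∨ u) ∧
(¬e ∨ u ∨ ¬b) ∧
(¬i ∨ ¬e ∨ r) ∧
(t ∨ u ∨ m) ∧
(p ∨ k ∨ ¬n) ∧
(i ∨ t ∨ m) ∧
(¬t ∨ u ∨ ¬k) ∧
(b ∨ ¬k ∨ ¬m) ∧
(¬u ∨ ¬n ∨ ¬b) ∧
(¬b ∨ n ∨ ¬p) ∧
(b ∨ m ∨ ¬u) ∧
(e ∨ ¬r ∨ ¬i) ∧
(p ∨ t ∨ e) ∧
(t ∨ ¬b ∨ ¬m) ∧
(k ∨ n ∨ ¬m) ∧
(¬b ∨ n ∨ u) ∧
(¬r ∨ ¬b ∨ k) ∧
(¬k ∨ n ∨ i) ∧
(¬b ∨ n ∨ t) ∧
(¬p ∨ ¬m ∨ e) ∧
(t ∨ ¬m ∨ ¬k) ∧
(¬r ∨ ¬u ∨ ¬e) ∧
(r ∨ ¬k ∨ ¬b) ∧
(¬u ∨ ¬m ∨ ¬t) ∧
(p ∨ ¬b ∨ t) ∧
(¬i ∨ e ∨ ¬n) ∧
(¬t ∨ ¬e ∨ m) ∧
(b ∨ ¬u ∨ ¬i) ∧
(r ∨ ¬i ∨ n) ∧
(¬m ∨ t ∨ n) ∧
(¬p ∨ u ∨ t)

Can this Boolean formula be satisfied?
No

No, the formula is not satisfiable.

No assignment of truth values to the variables can make all 50 clauses true simultaneously.

The formula is UNSAT (unsatisfiable).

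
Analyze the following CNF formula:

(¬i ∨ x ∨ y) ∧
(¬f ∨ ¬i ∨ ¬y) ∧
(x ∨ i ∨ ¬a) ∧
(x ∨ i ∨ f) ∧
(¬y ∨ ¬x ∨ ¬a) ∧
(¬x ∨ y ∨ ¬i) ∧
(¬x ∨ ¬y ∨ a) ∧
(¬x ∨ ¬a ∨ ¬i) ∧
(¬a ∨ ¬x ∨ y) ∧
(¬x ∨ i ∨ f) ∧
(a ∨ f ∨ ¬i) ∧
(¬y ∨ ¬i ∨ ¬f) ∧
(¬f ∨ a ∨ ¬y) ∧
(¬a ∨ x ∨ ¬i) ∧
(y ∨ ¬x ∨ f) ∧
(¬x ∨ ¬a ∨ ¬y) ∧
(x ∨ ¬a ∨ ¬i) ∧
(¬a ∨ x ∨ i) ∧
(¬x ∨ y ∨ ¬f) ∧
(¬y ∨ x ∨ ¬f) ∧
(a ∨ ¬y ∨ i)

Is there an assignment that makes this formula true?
Yes

Yes, the formula is satisfiable.

One satisfying assignment is: i=False, y=False, a=False, x=False, f=True

Verification: With this assignment, all 21 clauses evaluate to true.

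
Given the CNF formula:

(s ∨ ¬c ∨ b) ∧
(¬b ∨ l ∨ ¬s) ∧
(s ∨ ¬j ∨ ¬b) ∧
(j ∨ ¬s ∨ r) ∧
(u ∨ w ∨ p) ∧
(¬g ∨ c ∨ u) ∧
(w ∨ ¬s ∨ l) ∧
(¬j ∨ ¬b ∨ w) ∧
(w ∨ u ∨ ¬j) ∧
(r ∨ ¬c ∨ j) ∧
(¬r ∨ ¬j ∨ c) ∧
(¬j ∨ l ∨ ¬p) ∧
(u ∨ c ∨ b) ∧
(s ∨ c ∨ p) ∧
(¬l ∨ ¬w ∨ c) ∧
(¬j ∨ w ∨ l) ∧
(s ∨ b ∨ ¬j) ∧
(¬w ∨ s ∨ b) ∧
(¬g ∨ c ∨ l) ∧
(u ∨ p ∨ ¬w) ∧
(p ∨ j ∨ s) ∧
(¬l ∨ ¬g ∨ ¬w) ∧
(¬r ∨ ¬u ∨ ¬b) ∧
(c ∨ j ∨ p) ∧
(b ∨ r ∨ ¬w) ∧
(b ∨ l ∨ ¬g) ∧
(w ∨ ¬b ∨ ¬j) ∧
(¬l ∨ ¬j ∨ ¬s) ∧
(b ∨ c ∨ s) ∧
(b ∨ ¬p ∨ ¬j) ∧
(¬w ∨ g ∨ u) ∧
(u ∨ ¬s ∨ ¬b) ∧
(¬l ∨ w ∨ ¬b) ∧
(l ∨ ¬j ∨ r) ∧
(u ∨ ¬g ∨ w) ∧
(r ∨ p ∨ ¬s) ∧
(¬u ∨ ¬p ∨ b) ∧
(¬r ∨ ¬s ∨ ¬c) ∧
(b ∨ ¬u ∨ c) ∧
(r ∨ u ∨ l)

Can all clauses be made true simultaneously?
Yes

Yes, the formula is satisfiable.

One satisfying assignment is: j=False, u=True, s=False, c=False, r=False, l=False, w=True, b=True, g=False, p=True

Verification: With this assignment, all 40 clauses evaluate to true.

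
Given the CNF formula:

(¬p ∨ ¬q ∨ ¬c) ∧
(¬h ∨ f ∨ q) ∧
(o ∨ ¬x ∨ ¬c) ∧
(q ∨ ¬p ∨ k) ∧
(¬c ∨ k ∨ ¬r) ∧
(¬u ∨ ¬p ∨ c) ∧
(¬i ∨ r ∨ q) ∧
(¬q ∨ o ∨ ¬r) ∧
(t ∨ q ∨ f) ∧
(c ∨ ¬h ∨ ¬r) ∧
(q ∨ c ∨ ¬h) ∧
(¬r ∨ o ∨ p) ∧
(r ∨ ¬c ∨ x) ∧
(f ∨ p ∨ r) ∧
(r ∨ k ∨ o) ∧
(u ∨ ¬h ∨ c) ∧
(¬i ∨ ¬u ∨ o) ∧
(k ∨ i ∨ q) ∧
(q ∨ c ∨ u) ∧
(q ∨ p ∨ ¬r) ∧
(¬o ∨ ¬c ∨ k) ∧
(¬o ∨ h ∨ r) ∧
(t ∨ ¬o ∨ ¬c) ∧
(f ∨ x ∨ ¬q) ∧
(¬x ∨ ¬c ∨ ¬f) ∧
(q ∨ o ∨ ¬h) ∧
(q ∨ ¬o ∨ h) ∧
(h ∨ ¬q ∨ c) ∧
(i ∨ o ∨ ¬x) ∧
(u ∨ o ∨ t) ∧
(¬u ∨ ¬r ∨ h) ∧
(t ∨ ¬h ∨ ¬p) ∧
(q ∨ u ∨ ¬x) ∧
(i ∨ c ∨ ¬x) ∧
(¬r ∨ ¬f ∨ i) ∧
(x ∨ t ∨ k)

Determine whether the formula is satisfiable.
Yes

Yes, the formula is satisfiable.

One satisfying assignment is: p=False, x=True, c=True, t=True, k=True, q=True, f=False, o=True, h=True, u=False, r=True, i=False

Verification: With this assignment, all 36 clauses evaluate to true.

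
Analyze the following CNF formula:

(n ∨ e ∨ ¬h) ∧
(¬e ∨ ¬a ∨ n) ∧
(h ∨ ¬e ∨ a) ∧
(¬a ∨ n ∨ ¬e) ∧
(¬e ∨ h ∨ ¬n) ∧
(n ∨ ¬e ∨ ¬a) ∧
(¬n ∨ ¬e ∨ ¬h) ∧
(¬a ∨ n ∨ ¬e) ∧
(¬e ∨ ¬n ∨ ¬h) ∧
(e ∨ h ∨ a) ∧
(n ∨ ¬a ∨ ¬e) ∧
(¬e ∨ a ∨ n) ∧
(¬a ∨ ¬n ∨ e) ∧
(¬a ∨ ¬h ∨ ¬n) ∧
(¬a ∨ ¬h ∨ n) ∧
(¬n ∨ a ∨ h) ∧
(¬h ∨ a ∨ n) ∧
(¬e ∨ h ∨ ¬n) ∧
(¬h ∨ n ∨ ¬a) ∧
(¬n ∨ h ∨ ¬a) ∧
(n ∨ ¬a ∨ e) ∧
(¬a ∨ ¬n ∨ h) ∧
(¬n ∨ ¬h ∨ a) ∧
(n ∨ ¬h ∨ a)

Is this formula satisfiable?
No

No, the formula is not satisfiable.

No assignment of truth values to the variables can make all 24 clauses true simultaneously.

The formula is UNSAT (unsatisfiable).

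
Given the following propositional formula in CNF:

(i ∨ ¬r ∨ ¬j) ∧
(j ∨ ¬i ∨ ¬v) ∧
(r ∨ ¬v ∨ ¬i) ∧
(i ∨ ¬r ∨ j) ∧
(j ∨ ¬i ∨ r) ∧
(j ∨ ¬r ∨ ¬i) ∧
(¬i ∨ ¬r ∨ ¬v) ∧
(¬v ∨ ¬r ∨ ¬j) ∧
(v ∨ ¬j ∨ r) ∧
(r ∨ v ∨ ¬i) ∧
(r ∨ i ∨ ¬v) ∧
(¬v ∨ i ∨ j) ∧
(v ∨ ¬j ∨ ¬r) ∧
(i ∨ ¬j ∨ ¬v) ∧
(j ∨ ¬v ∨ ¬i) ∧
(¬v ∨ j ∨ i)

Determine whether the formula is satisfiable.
Yes

Yes, the formula is satisfiable.

One satisfying assignment is: v=False, j=False, i=False, r=False

Verification: With this assignment, all 16 clauses evaluate to true.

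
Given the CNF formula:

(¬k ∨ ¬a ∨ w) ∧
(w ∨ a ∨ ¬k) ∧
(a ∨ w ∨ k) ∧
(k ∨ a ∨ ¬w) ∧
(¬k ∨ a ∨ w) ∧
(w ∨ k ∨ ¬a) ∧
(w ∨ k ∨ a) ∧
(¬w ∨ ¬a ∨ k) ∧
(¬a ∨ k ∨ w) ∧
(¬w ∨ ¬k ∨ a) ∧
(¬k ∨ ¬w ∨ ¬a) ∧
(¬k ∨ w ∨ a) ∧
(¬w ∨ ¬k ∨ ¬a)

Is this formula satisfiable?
No

No, the formula is not satisfiable.

No assignment of truth values to the variables can make all 13 clauses true simultaneously.

The formula is UNSAT (unsatisfiable).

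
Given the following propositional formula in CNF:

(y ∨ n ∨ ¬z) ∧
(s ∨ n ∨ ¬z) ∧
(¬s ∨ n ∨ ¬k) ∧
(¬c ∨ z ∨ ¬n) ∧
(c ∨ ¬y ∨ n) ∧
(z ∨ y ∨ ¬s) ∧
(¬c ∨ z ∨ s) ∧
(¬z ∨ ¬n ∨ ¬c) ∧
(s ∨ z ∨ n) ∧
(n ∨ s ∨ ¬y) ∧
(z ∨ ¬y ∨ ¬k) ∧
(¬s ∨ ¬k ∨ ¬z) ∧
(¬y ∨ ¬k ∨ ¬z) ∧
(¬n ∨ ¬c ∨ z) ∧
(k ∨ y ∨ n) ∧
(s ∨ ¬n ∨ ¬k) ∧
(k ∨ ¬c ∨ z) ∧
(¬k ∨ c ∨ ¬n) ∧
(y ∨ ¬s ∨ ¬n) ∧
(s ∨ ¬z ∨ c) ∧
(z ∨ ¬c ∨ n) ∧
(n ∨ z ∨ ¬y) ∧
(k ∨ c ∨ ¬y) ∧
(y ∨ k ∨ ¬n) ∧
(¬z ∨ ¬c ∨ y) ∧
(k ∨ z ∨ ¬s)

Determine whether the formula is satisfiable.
Yes

Yes, the formula is satisfiable.

One satisfying assignment is: c=True, y=True, n=False, s=True, z=True, k=False

Verification: With this assignment, all 26 clauses evaluate to true.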